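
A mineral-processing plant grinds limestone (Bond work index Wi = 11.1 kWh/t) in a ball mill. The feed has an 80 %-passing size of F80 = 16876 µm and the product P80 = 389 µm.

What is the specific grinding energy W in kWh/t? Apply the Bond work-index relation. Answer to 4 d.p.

Bond: W = 10·Wi·(1/√P80 − 1/√F80)
1/√389 = 0.050702;  1/√16876 = 0.007698
W = 10·11.1·(0.050702 − 0.007698) = 4.7735 kWh/t

W = 4.7735 kWh/t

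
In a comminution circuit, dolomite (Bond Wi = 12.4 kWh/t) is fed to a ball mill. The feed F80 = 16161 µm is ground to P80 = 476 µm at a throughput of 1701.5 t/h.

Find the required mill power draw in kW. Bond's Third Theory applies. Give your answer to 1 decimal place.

W = 10 Wi (P80^-0.5 − F80^-0.5)
W = 10·12.4·(1/√476 − 1/√16161) = 10·12.4·(0.037969) = 4.7081 kWh/t
P = W·T = 4.7081·1701.5 = 8010.9 kW

P = 8010.9 kW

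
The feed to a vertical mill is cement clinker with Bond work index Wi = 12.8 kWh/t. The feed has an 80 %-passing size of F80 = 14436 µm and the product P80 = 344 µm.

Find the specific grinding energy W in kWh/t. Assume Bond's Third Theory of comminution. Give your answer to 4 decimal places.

W = 5.8360 kWh/t

W_Bond = 10·Wi·(1/√P₈₀ − 1/√F₈₀)
1/√344 = 0.053916;  1/√14436 = 0.008323
W = 10·12.8·(0.053916 − 0.008323) = 5.8360 kWh/t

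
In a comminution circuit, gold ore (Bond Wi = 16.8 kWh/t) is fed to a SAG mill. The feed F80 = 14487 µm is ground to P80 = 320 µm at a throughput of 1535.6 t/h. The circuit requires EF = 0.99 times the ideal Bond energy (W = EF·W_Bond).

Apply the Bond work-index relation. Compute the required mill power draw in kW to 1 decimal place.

W = 10 Wi (1/√P80 − 1/√F80)  [Bond]
W = 10·16.8·(1/√320 − 1/√14487) = 10·16.8·(0.047593) = 7.9957 kWh/t
Corrected W = EF·W_Bond = 0.99·7.9957 = 7.9157 kWh/t
P_mill = W·ṁ = 7.9157·1535.6 = 12155.4 kW

P = 12155.4 kW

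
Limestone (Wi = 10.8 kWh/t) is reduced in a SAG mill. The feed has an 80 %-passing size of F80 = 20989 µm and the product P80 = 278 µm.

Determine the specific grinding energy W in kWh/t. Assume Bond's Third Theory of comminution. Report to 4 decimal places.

W = 10 Wi (1/√P80 − 1/√F80)  [Bond]
1/√278 = 0.059976;  1/√20989 = 0.006902
W = 10·10.8·(0.059976 − 0.006902) = 5.7319 kWh/t

W = 5.7319 kWh/t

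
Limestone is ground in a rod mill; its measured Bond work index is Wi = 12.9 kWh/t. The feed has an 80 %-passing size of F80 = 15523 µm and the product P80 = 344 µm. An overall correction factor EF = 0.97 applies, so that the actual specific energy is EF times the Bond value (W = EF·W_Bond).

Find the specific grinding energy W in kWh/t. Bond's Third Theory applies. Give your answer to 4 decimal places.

W_Bond = 10·Wi·(1/√P₈₀ − 1/√F₈₀)
1/√344 = 0.053916;  1/√15523 = 0.008026
W = 10·12.9·(0.053916 − 0.008026) = 5.9198 kWh/t
W_actual = 0.97 × 5.9198 = 5.7422 kWh/t

W = 5.7422 kWh/t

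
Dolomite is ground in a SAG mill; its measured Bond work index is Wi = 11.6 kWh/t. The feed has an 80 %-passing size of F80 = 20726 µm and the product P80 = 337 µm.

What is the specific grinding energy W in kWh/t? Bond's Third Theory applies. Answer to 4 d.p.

W = 5.5132 kWh/t

W = 10 Wi / √P80 − 10 Wi / √F80
1/√337 = 0.054473;  1/√20726 = 0.006946
W = 10·11.6·(0.054473 − 0.006946) = 5.5132 kWh/t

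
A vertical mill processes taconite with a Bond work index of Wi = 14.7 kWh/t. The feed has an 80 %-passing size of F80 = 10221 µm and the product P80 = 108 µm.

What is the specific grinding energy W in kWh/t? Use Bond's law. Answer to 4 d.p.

W = 12.6911 kWh/t

W = 10 Wi (P80^-0.5 − F80^-0.5)
1/√108 = 0.096225;  1/√10221 = 0.009891
W = 10·14.7·(0.096225 − 0.009891) = 12.6911 kWh/t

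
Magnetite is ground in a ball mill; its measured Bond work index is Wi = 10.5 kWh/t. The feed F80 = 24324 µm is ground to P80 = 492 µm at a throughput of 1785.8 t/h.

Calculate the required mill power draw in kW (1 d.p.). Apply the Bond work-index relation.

P = 7251.3 kW

W = 10 Wi (P80^-0.5 − F80^-0.5)
W = 10·10.5·(1/√492 − 1/√24324) = 10·10.5·(0.038672) = 4.0605 kWh/t
P = W·T = 4.0605·1785.8 = 7251.3 kW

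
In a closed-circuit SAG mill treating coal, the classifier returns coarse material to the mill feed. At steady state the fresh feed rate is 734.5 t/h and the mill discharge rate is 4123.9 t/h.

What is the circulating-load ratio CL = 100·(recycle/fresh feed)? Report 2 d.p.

CL = 461.46 %

M = F + R at steady state, so:
R = M − F = 4123.9 − 734.5 = 3389.4 t/h
CL = 100·R/F = 100·3389.4/734.5 = 461.46 %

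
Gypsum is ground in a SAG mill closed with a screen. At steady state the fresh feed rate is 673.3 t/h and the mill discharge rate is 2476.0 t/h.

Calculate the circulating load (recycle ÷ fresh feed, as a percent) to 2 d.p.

Discharge = new feed + return, hence
R = M − F = 2476.0 − 673.3 = 1802.7 t/h
CL = 100·R/F = 100·1802.7/673.3 = 267.74 %

CL = 267.74 %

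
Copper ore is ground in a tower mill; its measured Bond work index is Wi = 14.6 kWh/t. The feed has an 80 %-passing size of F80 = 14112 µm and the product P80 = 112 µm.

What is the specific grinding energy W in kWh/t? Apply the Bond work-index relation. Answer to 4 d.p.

W = 12.5667 kWh/t

W = 10 Wi (P80^-0.5 − F80^-0.5)
1/√112 = 0.094491;  1/√14112 = 0.008418
W = 10·14.6·(0.094491 − 0.008418) = 12.5667 kWh/t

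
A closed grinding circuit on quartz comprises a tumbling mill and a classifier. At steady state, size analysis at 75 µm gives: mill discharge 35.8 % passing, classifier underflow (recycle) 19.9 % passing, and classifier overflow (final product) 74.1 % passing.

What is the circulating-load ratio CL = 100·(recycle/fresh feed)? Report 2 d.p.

Let r = R/F. Size balance at 75 µm:
d + r·d = r·u + o → r(d−u) = o−d
r = (74.1 − 35.8)/(35.8 − 19.9) = 38.3/15.9 = 2.4088
CL = 100·r = 240.88 %

CL = 240.88 %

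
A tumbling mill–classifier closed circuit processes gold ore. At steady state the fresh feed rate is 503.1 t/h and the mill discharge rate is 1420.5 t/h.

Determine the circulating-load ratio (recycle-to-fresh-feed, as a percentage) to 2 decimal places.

Discharge = new feed + return, hence
R = M − F = 1420.5 − 503.1 = 917.4 t/h
CL = 100·R/F = 100·917.4/503.1 = 182.35 %

CL = 182.35 %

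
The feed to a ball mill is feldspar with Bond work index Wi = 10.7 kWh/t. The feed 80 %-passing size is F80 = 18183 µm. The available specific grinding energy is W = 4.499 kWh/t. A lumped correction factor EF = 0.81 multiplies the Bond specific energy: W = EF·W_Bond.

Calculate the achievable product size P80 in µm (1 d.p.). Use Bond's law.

W = 10·Wi·[P80^(−½) − F80^(−½)]
W_Bond = W / EF = 4.499 / 0.81 = 5.5543 kWh/t
⇒ 1/√P80 = W_Bond/(10·Wi) + 1/√F80
  = 5.5543/(10·10.7) + 1/√18183 = 0.051910 + 0.007416 = 0.059325
P80 = (1/0.059325)² = 16.8562² = 284.13 µm

P80 = 284.1 µm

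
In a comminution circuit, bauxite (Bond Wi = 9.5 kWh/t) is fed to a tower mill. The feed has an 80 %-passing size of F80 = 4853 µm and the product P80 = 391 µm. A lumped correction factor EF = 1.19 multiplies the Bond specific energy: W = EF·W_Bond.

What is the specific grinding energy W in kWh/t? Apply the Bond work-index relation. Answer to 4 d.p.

W = 10 Wi (1/√P80 − 1/√F80)  [Bond]
1/√391 = 0.050572;  1/√4853 = 0.014355
W = 10·9.5·(0.050572 − 0.014355) = 3.4407 kWh/t
Corrected W = EF·W_Bond = 1.19·3.4407 = 4.0944 kWh/t

W = 4.0944 kWh/t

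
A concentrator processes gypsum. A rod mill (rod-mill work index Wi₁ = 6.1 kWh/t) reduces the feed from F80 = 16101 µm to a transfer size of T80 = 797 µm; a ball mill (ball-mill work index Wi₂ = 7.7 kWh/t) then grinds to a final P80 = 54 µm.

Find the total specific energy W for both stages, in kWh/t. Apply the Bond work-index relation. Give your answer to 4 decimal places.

W = 9.4309 kWh/t

W = 10 Wi (P80^-0.5 − F80^-0.5)
Stage 1 (16101→797 µm, Wi₁=6.1): W₁ = 10·6.1·(0.035422 − 0.007881) = 1.6800 kWh/t
Stage 2 (797→54 µm, Wi₂=7.7): W₂ = 10·7.7·(0.136083 − 0.035422) = 7.7509 kWh/t
W = W₁ + W₂ = 1.6800 + 7.7509 = 9.4309 kWh/t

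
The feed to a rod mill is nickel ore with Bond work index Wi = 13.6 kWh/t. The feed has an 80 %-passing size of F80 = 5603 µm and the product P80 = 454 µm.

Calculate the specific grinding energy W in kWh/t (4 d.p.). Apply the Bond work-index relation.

W = 4.5659 kWh/t

Bond:  W = 10 Wi (1/√P − 1/√F)
1/√454 = 0.046932;  1/√5603 = 0.013359
W = 10·13.6·(0.046932 − 0.013359) = 4.5659 kWh/t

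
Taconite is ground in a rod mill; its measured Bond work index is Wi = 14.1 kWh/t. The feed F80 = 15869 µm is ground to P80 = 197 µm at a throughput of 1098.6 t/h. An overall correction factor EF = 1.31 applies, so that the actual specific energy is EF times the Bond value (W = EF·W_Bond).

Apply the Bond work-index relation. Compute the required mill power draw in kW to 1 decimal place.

W = 10 Wi (P80^-0.5 − F80^-0.5)
W = 10·14.1·(1/√197 − 1/√15869) = 10·14.1·(0.063309) = 8.9265 kWh/t
With EF = 1.31: W = 8.9265·1.31 = 11.6938 kWh/t
Mill draw = 11.6938 × 1098.6 = 12846.8 kW

P = 12846.8 kW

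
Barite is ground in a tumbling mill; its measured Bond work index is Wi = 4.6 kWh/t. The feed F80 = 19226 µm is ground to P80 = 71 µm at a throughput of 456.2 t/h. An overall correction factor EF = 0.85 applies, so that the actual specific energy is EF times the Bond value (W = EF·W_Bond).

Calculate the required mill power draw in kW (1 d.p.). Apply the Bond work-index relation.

P = 1988.3 kW

Bond: W = 10·Wi·(1/√P80 − 1/√F80)
W = 10·4.6·(1/√71 − 1/√19226) = 10·4.6·(0.111466) = 5.1274 kWh/t
With EF = 0.85: W = 5.1274·0.85 = 4.3583 kWh/t
Power = W × throughput = 4.3583 kWh/t × 456.2 t/h = 1988.3 kW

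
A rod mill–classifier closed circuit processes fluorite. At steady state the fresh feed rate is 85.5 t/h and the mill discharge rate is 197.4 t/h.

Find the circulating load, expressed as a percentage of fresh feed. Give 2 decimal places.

CL = 130.88 %

Steady state: M = F + R.
R = M − F = 197.4 − 85.5 = 111.9 t/h
CL = 100·R/F = 100·111.9/85.5 = 130.88 %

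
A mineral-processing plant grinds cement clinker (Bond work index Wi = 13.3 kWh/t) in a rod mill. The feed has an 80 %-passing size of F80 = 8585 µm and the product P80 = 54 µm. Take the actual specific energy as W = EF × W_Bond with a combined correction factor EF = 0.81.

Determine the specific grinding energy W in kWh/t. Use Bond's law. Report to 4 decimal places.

Bond: W = 10·Wi·(1/√P80 − 1/√F80)
1/√54 = 0.136083;  1/√8585 = 0.010793
W = 10·13.3·(0.136083 − 0.010793) = 16.6636 kWh/t
W_actual = 0.81 × 16.6636 = 13.4975 kWh/t

W = 13.4975 kWh/t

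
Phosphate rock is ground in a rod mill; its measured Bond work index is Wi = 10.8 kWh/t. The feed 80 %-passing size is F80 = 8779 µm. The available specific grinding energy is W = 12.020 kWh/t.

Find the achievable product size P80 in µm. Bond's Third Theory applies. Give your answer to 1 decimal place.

W = 10·Wi·[P80^(−½) − F80^(−½)]
P80^(−½) = W/(10 Wi) + F80^(−½)
  = 12.0200/(10·10.8) + 1/√8779 = 0.111296 + 0.010673 = 0.121969
P80 = (1/0.121969)² = 8.1988² = 67.22 µm

P80 = 67.2 µm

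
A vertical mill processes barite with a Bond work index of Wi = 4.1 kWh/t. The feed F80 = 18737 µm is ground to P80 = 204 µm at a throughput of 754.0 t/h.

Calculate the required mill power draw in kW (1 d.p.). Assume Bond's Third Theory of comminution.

P = 1938.6 kW

W = 10·Wi·[P80^(−½) − F80^(−½)]
W = 10·4.1·(1/√204 − 1/√18737) = 10·4.1·(0.062709) = 2.5710 kWh/t
Power = W × throughput = 2.5710 kWh/t × 754.0 t/h = 1938.6 kW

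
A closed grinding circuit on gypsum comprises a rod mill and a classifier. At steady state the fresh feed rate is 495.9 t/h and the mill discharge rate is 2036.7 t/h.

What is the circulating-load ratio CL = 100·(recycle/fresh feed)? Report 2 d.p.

CL = 310.71 %

M = F + R at steady state, so:
R = M − F = 2036.7 − 495.9 = 1540.8 t/h
CL = 100·R/F = 100·1540.8/495.9 = 310.71 %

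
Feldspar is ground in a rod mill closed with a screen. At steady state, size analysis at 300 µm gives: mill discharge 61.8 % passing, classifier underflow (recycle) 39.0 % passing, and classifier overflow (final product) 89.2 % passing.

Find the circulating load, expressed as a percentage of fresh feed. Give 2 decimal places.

CL = 120.18 %

Let r = R/F. Size balance at 300 µm:
(1+r)d = ru + o → r = (o−d)/(d−u)
r = (89.2 − 61.8)/(61.8 − 39.0) = 27.4/22.8 = 1.2018
CL = 100·r = 120.18 %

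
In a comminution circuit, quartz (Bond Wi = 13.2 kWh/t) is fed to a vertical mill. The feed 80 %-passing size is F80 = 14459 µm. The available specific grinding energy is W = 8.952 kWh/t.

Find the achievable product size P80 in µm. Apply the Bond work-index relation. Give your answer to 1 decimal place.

W = 10 Wi / √P80 − 10 Wi / √F80
P80^(−½) = W/(10 Wi) + F80^(−½)
  = 8.9520/(10·13.2) + 1/√14459 = 0.067818 + 0.008316 = 0.076134
P80 = (1/0.076134)² = 13.1347² = 172.52 µm

P80 = 172.5 µm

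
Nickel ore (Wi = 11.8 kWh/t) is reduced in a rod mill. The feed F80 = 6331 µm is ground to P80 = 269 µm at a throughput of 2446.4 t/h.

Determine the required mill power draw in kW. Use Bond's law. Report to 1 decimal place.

Bond: W = 10·Wi·(1/√P80 − 1/√F80)
W = 10·11.8·(1/√269 − 1/√6331) = 10·11.8·(0.048403) = 5.7116 kWh/t
Mill draw = 5.7116 × 2446.4 = 13972.8 kW

P = 13972.8 kW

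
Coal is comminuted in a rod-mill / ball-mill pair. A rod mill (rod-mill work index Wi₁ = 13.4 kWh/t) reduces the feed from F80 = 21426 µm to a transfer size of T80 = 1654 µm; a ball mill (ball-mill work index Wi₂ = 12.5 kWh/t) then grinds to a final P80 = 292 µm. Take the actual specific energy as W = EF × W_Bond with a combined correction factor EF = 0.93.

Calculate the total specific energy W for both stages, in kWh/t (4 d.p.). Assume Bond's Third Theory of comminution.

W = 6.1575 kWh/t

W_Bond = 10·Wi·(1/√P₈₀ − 1/√F₈₀)
Stage 1 (21426→1654 µm, Wi₁=13.4): W₁ = 10·13.4·(0.024589 − 0.006832) = 2.3794 kWh/t
Stage 2 (1654→292 µm, Wi₂=12.5): W₂ = 10·12.5·(0.058521 − 0.024589) = 4.2415 kWh/t
W = W₁ + W₂ = 2.3794 + 4.2415 = 6.6209 kWh/t
Corrected W = EF·W_Bond = 0.93·6.6209 = 6.1575 kWh/t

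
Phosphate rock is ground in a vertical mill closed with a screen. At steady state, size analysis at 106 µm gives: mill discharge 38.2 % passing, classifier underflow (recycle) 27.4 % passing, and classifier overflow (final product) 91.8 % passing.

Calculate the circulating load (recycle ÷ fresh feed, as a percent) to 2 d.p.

Classifier node, passing 106 µm:
(1+r)·d = r·u + o ⇒ r = (o−d)/(d−u)
r = (91.8 − 38.2)/(38.2 − 27.4) = 53.6/10.8 = 4.9630
CL = 100·r = 496.30 %

CL = 496.30 %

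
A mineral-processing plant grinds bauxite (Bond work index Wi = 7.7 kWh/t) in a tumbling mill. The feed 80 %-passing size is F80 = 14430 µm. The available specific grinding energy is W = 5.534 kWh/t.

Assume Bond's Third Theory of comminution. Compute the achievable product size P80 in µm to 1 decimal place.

W = 10·Wi·[P80^(−½) − F80^(−½)]
⇒ 1/√P80 = W/(10 Wi) + 1/√F80
  = 5.5340/(10·7.7) + 1/√14430 = 0.071870 + 0.008325 = 0.080195
P80 = (1/0.080195)² = 12.4696² = 155.49 µm

P80 = 155.5 µm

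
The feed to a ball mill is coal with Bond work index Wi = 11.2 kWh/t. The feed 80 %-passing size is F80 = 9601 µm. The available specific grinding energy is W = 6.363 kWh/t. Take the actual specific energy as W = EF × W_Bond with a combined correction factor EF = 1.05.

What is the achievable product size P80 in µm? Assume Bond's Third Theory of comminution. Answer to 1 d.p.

P80 = 241.8 µm

Bond: W = 10·Wi·(1/√P80 − 1/√F80)
W_Bond = W / EF = 6.363 / 1.05 = 6.0600 kWh/t
⇒ 1/√P80 = W_Bond/(10 Wi) + 1/√F80
  = 6.0600/(10·11.2) + 1/√9601 = 0.054107 + 0.010206 = 0.064313
P80 = (1/0.064313)² = 15.5490² = 241.77 µm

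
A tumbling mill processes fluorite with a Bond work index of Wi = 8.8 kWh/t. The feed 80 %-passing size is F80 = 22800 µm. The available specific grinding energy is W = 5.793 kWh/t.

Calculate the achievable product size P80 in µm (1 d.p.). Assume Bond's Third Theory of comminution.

P80 = 190.5 µm

W = 10·Wi·(P80^(-½) − F80^(-½))
P80^-0.5 = F80^-0.5 + W/(10 Wi)
  = 5.7930/(10·8.8) + 1/√22800 = 0.065830 + 0.006623 = 0.072452
P80 = (1/0.072452)² = 13.8022² = 190.50 µm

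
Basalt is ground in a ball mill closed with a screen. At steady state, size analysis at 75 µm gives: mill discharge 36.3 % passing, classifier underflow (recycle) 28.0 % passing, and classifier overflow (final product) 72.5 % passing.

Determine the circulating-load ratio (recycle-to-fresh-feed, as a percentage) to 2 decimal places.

CL = 436.14 %

Classifier node, passing 75 µm:
Fd + Rd = Ru + Fo ⇒ R/F = (o−d)/(d−u)
r = (72.5 − 36.3)/(36.3 − 28.0) = 36.2/8.3 = 4.3614
CL = 100·r = 436.14 %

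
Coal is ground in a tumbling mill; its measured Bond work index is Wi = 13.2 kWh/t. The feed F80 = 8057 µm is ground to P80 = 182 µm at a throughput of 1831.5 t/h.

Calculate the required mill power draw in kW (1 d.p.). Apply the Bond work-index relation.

W = 10·Wi·[P80^(−½) − F80^(−½)]
W = 10·13.2·(1/√182 − 1/√8057) = 10·13.2·(0.062984) = 8.3139 kWh/t
P = W·T = 8.3139·1831.5 = 15226.9 kW

P = 15226.9 kW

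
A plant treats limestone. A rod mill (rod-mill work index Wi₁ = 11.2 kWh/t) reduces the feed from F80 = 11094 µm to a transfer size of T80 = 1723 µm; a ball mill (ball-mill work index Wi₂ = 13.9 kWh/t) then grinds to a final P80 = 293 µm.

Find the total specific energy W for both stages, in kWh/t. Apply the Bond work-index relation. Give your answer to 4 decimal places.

W = 10 Wi (P80^-0.5 − F80^-0.5)
Stage 1 (11094→1723 µm, Wi₁=11.2): W₁ = 10·11.2·(0.024091 − 0.009494) = 1.6349 kWh/t
Stage 2 (1723→293 µm, Wi₂=13.9): W₂ = 10·13.9·(0.058421 − 0.024091) = 4.7718 kWh/t
W = W₁ + W₂ = 1.6349 + 4.7718 = 6.4067 kWh/t

W = 6.4067 kWh/t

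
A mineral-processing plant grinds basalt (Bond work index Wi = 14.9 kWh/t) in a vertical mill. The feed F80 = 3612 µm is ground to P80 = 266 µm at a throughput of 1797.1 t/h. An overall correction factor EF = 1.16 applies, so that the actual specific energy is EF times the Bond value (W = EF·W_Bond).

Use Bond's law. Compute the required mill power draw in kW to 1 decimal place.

W_Bond = 10·Wi·(1/√P₈₀ − 1/√F₈₀)
W = 10·14.9·(1/√266 − 1/√3612) = 10·14.9·(0.044675) = 6.6566 kWh/t
Corrected W = EF·W_Bond = 1.16·6.6566 = 7.7216 kWh/t
Power = W × throughput = 7.7216 kWh/t × 1797.1 t/h = 13876.5 kW

P = 13876.5 kW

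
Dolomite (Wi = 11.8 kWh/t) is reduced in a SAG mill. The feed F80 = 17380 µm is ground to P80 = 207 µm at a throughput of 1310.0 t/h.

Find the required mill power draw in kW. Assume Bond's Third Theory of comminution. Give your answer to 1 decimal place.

W = 10 Wi / √P80 − 10 Wi / √F80
W = 10·11.8·(1/√207 − 1/√17380) = 10·11.8·(0.061919) = 7.3065 kWh/t
Mill draw = 7.3065 × 1310.0 = 9571.5 kW

P = 9571.5 kW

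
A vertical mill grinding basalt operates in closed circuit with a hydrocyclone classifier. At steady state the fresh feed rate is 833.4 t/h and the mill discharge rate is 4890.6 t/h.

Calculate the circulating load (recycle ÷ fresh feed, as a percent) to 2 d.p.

Discharge = new feed + return, hence
R = M − F = 4890.6 − 833.4 = 4057.2 t/h
CL = 100·R/F = 100·4057.2/833.4 = 486.83 %

CL = 486.83 %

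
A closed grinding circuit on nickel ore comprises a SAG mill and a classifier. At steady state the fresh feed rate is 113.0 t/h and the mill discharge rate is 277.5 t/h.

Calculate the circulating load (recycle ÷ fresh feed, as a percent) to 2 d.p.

CL = 145.58 %

M = F + R at steady state, so:
R = M − F = 277.5 − 113.0 = 164.5 t/h
CL = 100·R/F = 100·164.5/113.0 = 145.58 %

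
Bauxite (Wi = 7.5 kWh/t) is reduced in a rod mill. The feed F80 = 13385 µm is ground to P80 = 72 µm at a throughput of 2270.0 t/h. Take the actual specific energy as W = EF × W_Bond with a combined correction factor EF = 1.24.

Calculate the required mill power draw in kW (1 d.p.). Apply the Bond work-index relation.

W = 10 Wi (1/√P80 − 1/√F80)  [Bond]
W = 10·7.5·(1/√72 − 1/√13385) = 10·7.5·(0.109208) = 8.1906 kWh/t
W_actual = 1.24 × 8.1906 = 10.1563 kWh/t
Power = W × throughput = 10.1563 kWh/t × 2270.0 t/h = 23054.8 kW

P = 23054.8 kW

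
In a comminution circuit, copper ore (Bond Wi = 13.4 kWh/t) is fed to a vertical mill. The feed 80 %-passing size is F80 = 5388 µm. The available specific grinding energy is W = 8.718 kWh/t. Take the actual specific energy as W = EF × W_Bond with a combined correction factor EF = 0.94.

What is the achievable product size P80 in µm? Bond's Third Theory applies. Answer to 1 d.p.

Bond:  W = 10 Wi (1/√P − 1/√F)
W_Bond = W / EF = 8.718 / 0.94 = 9.2745 kWh/t
P80^(−½) = W_Bond/(10 Wi) + F80^(−½)
  = 9.2745/(10·13.4) + 1/√5388 = 0.069212 + 0.013623 = 0.082836
P80 = (1/0.082836)² = 12.0721² = 145.73 µm

P80 = 145.7 µm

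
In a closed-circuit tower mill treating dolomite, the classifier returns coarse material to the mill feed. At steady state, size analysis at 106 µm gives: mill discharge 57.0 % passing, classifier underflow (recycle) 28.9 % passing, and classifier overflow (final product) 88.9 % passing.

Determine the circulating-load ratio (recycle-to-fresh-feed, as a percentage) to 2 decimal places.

Balance %-passing 106 µm (r = R/F):
Fd + Rd = Ru + Fo ⇒ R/F = (o−d)/(d−u)
r = (88.9 − 57.0)/(57.0 − 28.9) = 31.9/28.1 = 1.1352
CL = 100·r = 113.52 %

CL = 113.52 %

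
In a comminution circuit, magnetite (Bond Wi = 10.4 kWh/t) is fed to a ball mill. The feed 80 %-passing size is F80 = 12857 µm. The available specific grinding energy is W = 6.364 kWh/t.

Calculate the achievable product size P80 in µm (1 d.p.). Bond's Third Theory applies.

P80 = 204.0 µm

W = 10·Wi·(P80^(-½) − F80^(-½))
⇒ 1/√P80 = W/(10 Wi) + 1/√F80
  = 6.3640/(10·10.4) + 1/√12857 = 0.061192 + 0.008819 = 0.070012
P80 = (1/0.070012)² = 14.2834² = 204.01 µm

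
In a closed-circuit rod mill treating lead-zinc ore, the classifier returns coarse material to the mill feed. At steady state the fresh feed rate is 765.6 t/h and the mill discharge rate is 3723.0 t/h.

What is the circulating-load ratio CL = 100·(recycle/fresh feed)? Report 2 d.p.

CL = 386.29 %

Mill node: discharge = fresh + recycle.
R = M − F = 3723.0 − 765.6 = 2957.4 t/h
CL = 100·R/F = 100·2957.4/765.6 = 386.29 %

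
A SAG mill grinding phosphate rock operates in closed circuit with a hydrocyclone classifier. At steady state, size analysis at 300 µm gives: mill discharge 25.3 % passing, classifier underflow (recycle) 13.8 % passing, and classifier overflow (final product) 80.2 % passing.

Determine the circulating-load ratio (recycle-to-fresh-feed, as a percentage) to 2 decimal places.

Let r = R/F. Size balance at 300 µm:
d + r·d = r·u + o → r(d−u) = o−d
r = (80.2 − 25.3)/(25.3 − 13.8) = 54.9/11.5 = 4.7739
CL = 100·r = 477.39 %

CL = 477.39 %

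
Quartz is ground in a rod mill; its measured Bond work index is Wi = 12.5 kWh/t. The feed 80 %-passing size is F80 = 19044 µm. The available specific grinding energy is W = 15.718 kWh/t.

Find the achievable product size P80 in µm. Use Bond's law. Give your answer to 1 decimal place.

P80 = 56.5 µm

W = 10 Wi (1/√P80 − 1/√F80)  [Bond]
1/√P80 = 1/√F80 + W/(10·Wi)
  = 15.7180/(10·12.5) + 1/√19044 = 0.125744 + 0.007246 = 0.132990
P80 = (1/0.132990)² = 7.5193² = 56.54 µm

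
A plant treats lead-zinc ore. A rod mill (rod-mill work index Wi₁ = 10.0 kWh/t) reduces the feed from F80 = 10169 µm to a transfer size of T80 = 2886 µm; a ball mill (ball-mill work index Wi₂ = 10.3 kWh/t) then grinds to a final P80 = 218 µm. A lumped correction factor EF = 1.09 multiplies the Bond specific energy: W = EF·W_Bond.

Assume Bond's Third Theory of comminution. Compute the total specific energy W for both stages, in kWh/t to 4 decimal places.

W = 6.4621 kWh/t

W = 10 Wi (1/√P80 − 1/√F80)  [Bond]
Stage 1 (10169→2886 µm, Wi₁=10.0): W₁ = 10·10.0·(0.018615 − 0.009917) = 0.8698 kWh/t
Stage 2 (2886→218 µm, Wi₂=10.3): W₂ = 10·10.3·(0.067729 − 0.018615) = 5.0587 kWh/t
W = W₁ + W₂ = 0.8698 + 5.0587 = 5.9285 kWh/t
Apply correction: 5.9285 × 1.09 = 6.4621 kWh/t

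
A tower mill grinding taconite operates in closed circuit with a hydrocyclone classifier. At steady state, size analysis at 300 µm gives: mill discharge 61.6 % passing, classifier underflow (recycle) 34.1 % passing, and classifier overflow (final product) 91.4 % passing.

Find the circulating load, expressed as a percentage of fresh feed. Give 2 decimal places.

Balance %-passing 300 µm (r = R/F):
r = (o − d)/(d − u)
r = (91.4 − 61.6)/(61.6 − 34.1) = 29.8/27.5 = 1.0836
CL = 100·r = 108.36 %

CL = 108.36 %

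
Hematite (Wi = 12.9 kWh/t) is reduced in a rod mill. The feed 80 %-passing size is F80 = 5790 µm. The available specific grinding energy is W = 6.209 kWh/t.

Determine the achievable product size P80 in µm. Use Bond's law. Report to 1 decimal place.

P80 = 266.3 µm

W = 10·Wi·[P80^(−½) − F80^(−½)]
⇒ 1/√P80 = W/(10 Wi) + 1/√F80
  = 6.2090/(10·12.9) + 1/√5790 = 0.048132 + 0.013142 = 0.061274
P80 = (1/0.061274)² = 16.3202² = 266.35 µm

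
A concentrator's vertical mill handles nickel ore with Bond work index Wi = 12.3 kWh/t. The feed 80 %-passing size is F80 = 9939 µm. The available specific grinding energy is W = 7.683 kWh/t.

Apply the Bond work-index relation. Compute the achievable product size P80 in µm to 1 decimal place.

P80 = 190.3 µm

Bond:  W = 10 Wi (1/√P − 1/√F)
⇒ 1/√P80 = W/(10 Wi) + 1/√F80
  = 7.6830/(10·12.3) + 1/√9939 = 0.062463 + 0.010031 = 0.072494
P80 = (1/0.072494)² = 13.7942² = 190.28 µm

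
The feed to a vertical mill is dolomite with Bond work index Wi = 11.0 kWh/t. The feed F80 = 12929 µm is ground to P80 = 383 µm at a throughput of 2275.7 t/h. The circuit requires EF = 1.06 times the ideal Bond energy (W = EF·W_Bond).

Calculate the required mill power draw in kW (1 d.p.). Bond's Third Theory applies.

P = 11225.0 kW

W_Bond = 10·Wi·(1/√P₈₀ − 1/√F₈₀)
W = 10·11.0·(1/√383 − 1/√12929) = 10·11.0·(0.042303) = 4.6533 kWh/t
With EF = 1.06: W = 4.6533·1.06 = 4.9325 kWh/t
Power = W × throughput = 4.9325 kWh/t × 2275.7 t/h = 11225.0 kW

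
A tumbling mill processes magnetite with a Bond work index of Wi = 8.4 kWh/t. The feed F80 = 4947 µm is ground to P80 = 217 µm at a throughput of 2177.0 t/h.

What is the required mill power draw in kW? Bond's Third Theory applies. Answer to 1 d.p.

W = 10·Wi·[P80^(−½) − F80^(−½)]
W = 10·8.4·(1/√217 − 1/√4947) = 10·8.4·(0.053667) = 4.5080 kWh/t
P_mill = W·ṁ = 4.5080·2177.0 = 9813.9 kW

P = 9813.9 kW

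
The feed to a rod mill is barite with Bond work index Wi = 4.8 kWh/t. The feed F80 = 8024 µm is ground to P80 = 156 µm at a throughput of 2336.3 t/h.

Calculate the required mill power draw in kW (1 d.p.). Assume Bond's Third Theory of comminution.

W_Bond = 10·Wi·(1/√P₈₀ − 1/√F₈₀)
W = 10·4.8·(1/√156 − 1/√8024) = 10·4.8·(0.068900) = 3.3072 kWh/t
P_mill = W·ṁ = 3.3072·2336.3 = 7726.7 kW

P = 7726.7 kW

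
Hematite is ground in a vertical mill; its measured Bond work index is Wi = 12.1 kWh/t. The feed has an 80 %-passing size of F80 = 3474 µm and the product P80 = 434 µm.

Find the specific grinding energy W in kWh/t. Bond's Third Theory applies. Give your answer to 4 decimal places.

W = 10 Wi (1/√P80 − 1/√F80)  [Bond]
1/√434 = 0.048002;  1/√3474 = 0.016966
W = 10·12.1·(0.048002 − 0.016966) = 3.7553 kWh/t

W = 3.7553 kWh/t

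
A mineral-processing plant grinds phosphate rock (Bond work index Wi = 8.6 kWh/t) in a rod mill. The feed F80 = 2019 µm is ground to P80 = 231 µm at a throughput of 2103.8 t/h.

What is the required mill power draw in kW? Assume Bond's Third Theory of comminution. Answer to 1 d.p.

P = 7877.5 kW

W_Bond = 10·Wi·(1/√P₈₀ − 1/√F₈₀)
W = 10·8.6·(1/√231 − 1/√2019) = 10·8.6·(0.043540) = 3.7444 kWh/t
Power = W × throughput = 3.7444 kWh/t × 2103.8 t/h = 7877.5 kW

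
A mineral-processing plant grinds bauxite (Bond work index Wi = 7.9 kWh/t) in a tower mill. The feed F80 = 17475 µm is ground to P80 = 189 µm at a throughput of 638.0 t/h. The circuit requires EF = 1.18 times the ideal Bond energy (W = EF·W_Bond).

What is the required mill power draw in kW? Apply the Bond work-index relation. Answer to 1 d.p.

P = 3876.2 kW

Bond: W = 10·Wi·(1/√P80 − 1/√F80)
W = 10·7.9·(1/√189 − 1/√17475) = 10·7.9·(0.065175) = 5.1488 kWh/t
With EF = 1.18: W = 5.1488·1.18 = 6.0756 kWh/t
Mill draw = 6.0756 × 638.0 = 3876.2 kW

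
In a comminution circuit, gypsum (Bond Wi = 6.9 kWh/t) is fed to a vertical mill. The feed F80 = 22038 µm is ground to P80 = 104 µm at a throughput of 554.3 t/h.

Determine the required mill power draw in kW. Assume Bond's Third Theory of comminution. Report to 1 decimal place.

P = 3492.8 kW

W_Bond = 10·Wi·(1/√P₈₀ − 1/√F₈₀)
W = 10·6.9·(1/√104 − 1/√22038) = 10·6.9·(0.091322) = 6.3012 kWh/t
P = W·T = 6.3012·554.3 = 3492.8 kW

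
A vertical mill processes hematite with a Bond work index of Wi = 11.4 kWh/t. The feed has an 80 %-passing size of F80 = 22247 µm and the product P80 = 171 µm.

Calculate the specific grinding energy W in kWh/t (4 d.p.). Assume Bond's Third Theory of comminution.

W_Bond = 10·Wi·(1/√P₈₀ − 1/√F₈₀)
1/√171 = 0.076472;  1/√22247 = 0.006704
W = 10·11.4·(0.076472 − 0.006704) = 7.9535 kWh/t

W = 7.9535 kWh/t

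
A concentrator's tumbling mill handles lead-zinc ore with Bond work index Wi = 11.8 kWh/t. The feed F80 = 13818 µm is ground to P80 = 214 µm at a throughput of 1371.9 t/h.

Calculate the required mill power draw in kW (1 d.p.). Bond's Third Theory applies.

W_Bond = 10·Wi·(1/√P₈₀ − 1/√F₈₀)
W = 10·11.8·(1/√214 − 1/√13818) = 10·11.8·(0.059852) = 7.0625 kWh/t
P = W·T = 7.0625·1371.9 = 9689.0 kW

P = 9689.0 kW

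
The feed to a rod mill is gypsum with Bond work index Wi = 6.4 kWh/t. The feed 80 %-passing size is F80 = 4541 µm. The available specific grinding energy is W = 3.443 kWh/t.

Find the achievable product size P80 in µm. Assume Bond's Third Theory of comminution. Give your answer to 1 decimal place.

W = 10 Wi (1/√P80 − 1/√F80)  [Bond]
⇒ 1/√P80 = W/(10·Wi) + 1/√F80
  = 3.4430/(10·6.4) + 1/√4541 = 0.053797 + 0.014840 = 0.068637
P80 = (1/0.068637)² = 14.5695² = 212.27 µm

P80 = 212.3 µm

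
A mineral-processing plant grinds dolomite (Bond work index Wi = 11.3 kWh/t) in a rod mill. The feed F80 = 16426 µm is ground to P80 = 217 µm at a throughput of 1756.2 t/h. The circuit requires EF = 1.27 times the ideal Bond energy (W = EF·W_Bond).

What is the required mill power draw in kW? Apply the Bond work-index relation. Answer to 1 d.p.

W = 10 Wi / √P80 − 10 Wi / √F80
W = 10·11.3·(1/√217 − 1/√16426) = 10·11.3·(0.060082) = 6.7893 kWh/t
Corrected W = EF·W_Bond = 1.27·6.7893 = 8.6224 kWh/t
P_mill = W·ṁ = 8.6224·1756.2 = 15142.6 kW

P = 15142.6 kW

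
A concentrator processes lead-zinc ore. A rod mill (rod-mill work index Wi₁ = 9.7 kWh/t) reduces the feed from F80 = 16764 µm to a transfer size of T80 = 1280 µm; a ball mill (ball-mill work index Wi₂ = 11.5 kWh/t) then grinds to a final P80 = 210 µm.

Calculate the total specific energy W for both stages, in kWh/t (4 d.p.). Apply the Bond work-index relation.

W = 6.6835 kWh/t

W = 10 Wi (P80^-0.5 − F80^-0.5)
Stage 1 (16764→1280 µm, Wi₁=9.7): W₁ = 10·9.7·(0.027951 − 0.007723) = 1.9621 kWh/t
Stage 2 (1280→210 µm, Wi₂=11.5): W₂ = 10·11.5·(0.069007 − 0.027951) = 4.7214 kWh/t
W = W₁ + W₂ = 1.9621 + 4.7214 = 6.6835 kWh/t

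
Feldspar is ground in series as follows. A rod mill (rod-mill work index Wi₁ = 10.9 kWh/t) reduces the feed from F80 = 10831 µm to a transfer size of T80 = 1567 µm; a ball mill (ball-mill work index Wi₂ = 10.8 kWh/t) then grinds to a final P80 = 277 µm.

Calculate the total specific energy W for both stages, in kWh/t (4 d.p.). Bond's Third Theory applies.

W = 10·Wi·[P80^(−½) − F80^(−½)]
Stage 1 (10831→1567 µm, Wi₁=10.9): W₁ = 10·10.9·(0.025262 − 0.009609) = 1.7062 kWh/t
Stage 2 (1567→277 µm, Wi₂=10.8): W₂ = 10·10.8·(0.060084 − 0.025262) = 3.7608 kWh/t
W = W₁ + W₂ = 1.7062 + 3.7608 = 5.4670 kWh/t

W = 5.4670 kWh/t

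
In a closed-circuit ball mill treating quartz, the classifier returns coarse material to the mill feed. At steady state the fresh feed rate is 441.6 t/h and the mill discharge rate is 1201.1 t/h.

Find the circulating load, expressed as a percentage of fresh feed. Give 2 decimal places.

M = F + R at steady state, so:
R = M − F = 1201.1 − 441.6 = 759.5 t/h
CL = 100·R/F = 100·759.5/441.6 = 171.99 %

CL = 171.99 %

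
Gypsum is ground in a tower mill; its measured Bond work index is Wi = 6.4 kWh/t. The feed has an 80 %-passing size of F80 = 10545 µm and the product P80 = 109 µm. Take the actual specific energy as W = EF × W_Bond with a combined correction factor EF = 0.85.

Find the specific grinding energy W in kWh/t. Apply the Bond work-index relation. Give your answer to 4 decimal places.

W = 4.6808 kWh/t

W_Bond = 10·Wi·(1/√P₈₀ − 1/√F₈₀)
1/√109 = 0.095783;  1/√10545 = 0.009738
W = 10·6.4·(0.095783 − 0.009738) = 5.5068 kWh/t
Corrected W = EF·W_Bond = 0.85·5.5068 = 4.6808 kWh/t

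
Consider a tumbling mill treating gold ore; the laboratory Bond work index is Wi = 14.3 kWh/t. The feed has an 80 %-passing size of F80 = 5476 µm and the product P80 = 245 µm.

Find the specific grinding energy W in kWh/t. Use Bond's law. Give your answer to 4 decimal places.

W = 10·Wi·[P80^(−½) − F80^(−½)]
1/√245 = 0.063888;  1/√5476 = 0.013514
W = 10·14.3·(0.063888 − 0.013514) = 7.2035 kWh/t

W = 7.2035 kWh/t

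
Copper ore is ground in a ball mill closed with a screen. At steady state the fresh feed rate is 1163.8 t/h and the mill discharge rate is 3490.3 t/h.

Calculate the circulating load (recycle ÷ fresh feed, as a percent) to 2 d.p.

Discharge = new feed + return, hence
R = M − F = 3490.3 − 1163.8 = 2326.5 t/h
CL = 100·R/F = 100·2326.5/1163.8 = 199.91 %

CL = 199.91 %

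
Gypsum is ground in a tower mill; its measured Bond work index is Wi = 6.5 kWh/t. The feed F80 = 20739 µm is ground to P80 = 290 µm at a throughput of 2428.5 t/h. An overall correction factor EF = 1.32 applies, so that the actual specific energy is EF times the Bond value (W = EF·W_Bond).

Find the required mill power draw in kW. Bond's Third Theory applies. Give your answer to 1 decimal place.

P = 10788.8 kW

W = 10·Wi·(P80^(-½) − F80^(-½))
W = 10·6.5·(1/√290 − 1/√20739) = 10·6.5·(0.051778) = 3.3656 kWh/t
Apply correction: 3.3656 × 1.32 = 4.4426 kWh/t
P_mill = W·ṁ = 4.4426·2428.5 = 10788.8 kW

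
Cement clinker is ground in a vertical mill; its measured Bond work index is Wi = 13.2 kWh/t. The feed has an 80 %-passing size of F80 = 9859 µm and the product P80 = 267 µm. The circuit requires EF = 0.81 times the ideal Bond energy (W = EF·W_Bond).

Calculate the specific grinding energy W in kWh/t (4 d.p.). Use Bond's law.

W = 10·Wi·(P80^(-½) − F80^(-½))
1/√267 = 0.061199;  1/√9859 = 0.010071
W = 10·13.2·(0.061199 − 0.010071) = 6.7489 kWh/t
Apply correction: 6.7489 × 0.81 = 5.4666 kWh/t

W = 5.4666 kWh/t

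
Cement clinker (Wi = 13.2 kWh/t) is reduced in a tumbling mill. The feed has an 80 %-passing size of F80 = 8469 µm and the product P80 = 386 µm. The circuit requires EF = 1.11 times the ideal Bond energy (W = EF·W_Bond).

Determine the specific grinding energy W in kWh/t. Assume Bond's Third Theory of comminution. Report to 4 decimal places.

W = 5.8655 kWh/t

W = 10·Wi·(P80^(-½) − F80^(-½))
1/√386 = 0.050899;  1/√8469 = 0.010866
W = 10·13.2·(0.050899 − 0.010866) = 5.2843 kWh/t
Corrected W = EF·W_Bond = 1.11·5.2843 = 5.8655 kWh/t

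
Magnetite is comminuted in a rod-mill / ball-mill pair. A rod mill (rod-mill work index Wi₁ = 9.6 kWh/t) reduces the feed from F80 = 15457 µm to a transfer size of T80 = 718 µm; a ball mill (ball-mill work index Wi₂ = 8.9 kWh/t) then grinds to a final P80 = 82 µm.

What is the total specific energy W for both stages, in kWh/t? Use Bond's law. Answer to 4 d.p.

W = 10·Wi·(P80^(-½) − F80^(-½))
Stage 1 (15457→718 µm, Wi₁=9.6): W₁ = 10·9.6·(0.037320 − 0.008043) = 2.8105 kWh/t
Stage 2 (718→82 µm, Wi₂=8.9): W₂ = 10·8.9·(0.110432 − 0.037320) = 6.5070 kWh/t
W = W₁ + W₂ = 2.8105 + 6.5070 = 9.3175 kWh/t

W = 9.3175 kWh/t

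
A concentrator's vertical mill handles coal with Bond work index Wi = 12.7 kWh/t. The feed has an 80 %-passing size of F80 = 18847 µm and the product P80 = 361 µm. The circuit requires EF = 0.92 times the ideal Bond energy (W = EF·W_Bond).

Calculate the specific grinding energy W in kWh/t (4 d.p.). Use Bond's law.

W = 5.2984 kWh/t

W = 10·Wi·(P80^(-½) − F80^(-½))
1/√361 = 0.052632;  1/√18847 = 0.007284
W = 10·12.7·(0.052632 − 0.007284) = 5.7591 kWh/t
Apply correction: 5.7591 × 0.92 = 5.2984 kWh/t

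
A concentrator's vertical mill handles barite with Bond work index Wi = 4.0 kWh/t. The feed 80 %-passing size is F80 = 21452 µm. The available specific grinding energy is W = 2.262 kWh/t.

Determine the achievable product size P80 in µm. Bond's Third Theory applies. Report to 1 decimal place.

Bond: W = 10·Wi·(1/√P80 − 1/√F80)
P80^-0.5 = F80^-0.5 + W/(10 Wi)
  = 2.2620/(10·4.0) + 1/√21452 = 0.056550 + 0.006828 = 0.063378
P80 = (1/0.063378)² = 15.7785² = 248.96 µm

P80 = 249.0 µm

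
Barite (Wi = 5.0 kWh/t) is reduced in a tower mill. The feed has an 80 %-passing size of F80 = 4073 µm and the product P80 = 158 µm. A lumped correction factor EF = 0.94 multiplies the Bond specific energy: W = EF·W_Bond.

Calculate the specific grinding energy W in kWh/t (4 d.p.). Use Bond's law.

W = 3.0027 kWh/t

Bond: W = 10·Wi·(1/√P80 − 1/√F80)
1/√158 = 0.079556;  1/√4073 = 0.015669
W = 10·5.0·(0.079556 − 0.015669) = 3.1943 kWh/t
With EF = 0.94: W = 3.1943·0.94 = 3.0027 kWh/t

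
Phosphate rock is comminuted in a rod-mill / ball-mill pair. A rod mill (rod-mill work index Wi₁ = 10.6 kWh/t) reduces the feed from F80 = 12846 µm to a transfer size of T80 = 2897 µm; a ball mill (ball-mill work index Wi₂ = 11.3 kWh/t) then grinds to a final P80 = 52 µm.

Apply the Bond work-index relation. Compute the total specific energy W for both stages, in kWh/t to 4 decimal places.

W = 10 Wi / √P80 − 10 Wi / √F80
Stage 1 (12846→2897 µm, Wi₁=10.6): W₁ = 10·10.6·(0.018579 − 0.008823) = 1.0342 kWh/t
Stage 2 (2897→52 µm, Wi₂=11.3): W₂ = 10·11.3·(0.138675 − 0.018579) = 13.5708 kWh/t
W = W₁ + W₂ = 1.0342 + 13.5708 = 14.6050 kWh/t

W = 14.6050 kWh/t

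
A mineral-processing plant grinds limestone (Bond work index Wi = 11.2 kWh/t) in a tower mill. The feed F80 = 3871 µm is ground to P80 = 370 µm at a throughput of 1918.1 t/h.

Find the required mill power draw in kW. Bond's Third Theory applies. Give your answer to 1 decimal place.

P = 7715.5 kW

W = 10 Wi (1/√P80 − 1/√F80)  [Bond]
W = 10·11.2·(1/√370 − 1/√3871) = 10·11.2·(0.035915) = 4.0225 kWh/t
Mill draw = 4.0225 × 1918.1 = 7715.5 kW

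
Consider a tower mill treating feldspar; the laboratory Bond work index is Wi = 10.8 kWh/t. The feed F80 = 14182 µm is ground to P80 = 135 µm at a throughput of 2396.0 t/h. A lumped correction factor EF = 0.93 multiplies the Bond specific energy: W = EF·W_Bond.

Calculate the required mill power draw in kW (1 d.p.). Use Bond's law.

P = 18691.4 kW

Bond: W = 10·Wi·(1/√P80 − 1/√F80)
W = 10·10.8·(1/√135 − 1/√14182) = 10·10.8·(0.077669) = 8.3883 kWh/t
Corrected W = EF·W_Bond = 0.93·8.3883 = 7.8011 kWh/t
Power = W × throughput = 7.8011 kWh/t × 2396.0 t/h = 18691.4 kW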